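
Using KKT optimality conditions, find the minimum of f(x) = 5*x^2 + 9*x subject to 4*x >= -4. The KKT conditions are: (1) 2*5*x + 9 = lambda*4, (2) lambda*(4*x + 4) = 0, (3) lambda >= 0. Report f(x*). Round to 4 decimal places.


Step 1: Try lambda = 0 (constraint inactive).
Stationarity: 2*5*x + 9 = 0
x* = -9/(2*5) = -0.9
Check constraint: 4*-0.9 = -3.6 >= -4 -- satisfied.
Step 2: Compute optimal value.
f(x*) = 5*(-0.9)^2 + 9*(-0.9) = -4.05


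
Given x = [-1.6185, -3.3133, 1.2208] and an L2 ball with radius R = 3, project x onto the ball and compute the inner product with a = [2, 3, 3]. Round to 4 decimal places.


Step 1: Compute ||x|| (intermediates to 6 decimals).
||x|| = sqrt((-1.6185)^2 + (-3.3133)^2 + 1.2208^2) = 3.884308
Step 2: Project.
Since ||x|| > R, scale = R/||x|| = 3/3.884308 = 0.772338, proj(x) = scale * x
proj(x) = [-1.250029, -2.558987, 0.94287]
Step 3: Dot product.
a^T * proj(x) = 2*(-1.250029) + 3*(-2.558987) + 3*0.94287 = -7.3484


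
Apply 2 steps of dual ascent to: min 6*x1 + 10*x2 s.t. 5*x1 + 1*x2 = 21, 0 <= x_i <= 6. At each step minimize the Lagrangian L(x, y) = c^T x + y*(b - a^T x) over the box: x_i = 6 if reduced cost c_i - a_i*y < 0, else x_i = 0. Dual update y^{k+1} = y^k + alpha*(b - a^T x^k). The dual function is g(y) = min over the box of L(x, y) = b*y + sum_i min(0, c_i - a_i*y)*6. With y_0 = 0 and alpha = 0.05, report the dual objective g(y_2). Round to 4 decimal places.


Dual ascent for LP: min 6*x1 + 10*x2, 5*x1 + 1*x2 = 21, 0 <= x_i <= 6
Step 1: y^k = 0.0, reduced costs: (6.0, 10.0)
  x^k = (0.0, 0.0), subgradient = b - a^T x = 21.0
  y^{k+1} = 0.0 + 0.05*21.0 = 1.05
Step 2: y^k = 1.05, reduced costs: (0.75, 8.95)
  x^k = (0.0, 0.0), subgradient = b - a^T x = 21.0
  y^{k+1} = 1.05 + 0.05*21.0 = 2.1
Dual objective at y_2 = 2.1: reduced costs (-4.5, 7.9), box minimizer x = (6.0, 0.0)
g(y_2) = b*y + (c1 - a1*y)*x1 + (c2 - a2*y)*x2 = 21*2.1 + (-4.5)*6.0 + 7.9*0.0 = 44.1 - 27.0 + 0.0 = 17.1


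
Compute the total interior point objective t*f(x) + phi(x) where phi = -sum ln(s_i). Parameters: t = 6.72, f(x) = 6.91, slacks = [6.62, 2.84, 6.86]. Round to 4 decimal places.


Step 1: Compute log-barrier.
ln values: [1.8901, 1.0438, 1.9257]
phi = -(1.8901 + 1.0438 + 1.9257) = -4.8596
Step 2: Compute augmented objective.
t*f(x) = 6.72*6.91 = 46.4352
Total = 46.4352 - 4.8596 = 41.5756


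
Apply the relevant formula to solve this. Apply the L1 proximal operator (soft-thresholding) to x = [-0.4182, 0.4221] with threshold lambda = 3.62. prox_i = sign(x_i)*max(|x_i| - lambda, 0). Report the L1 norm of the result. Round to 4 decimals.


Soft-thresholding with lambda = 3.62:
prox(-0.4182) = sign(-0.4182)*max(|-0.4182| - 3.62, 0) = 0.0
prox(0.4221) = sign(0.4221)*max(|0.4221| - 3.62, 0) = 0.0
prox(x) = [0.0, 0.0]
||prox(x)||_1 = 0.0 + 0.0 = 0.0


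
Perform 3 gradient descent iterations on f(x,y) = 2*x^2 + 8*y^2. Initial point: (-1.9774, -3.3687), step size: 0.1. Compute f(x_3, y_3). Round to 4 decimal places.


Gradient descent on f(x,y) = 2*x^2 + 8*y^2.
Starting point: (-1.9774, -3.3687), alpha = 0.1
Step 1: grad_x = 2*2*-1.9774 = -7.9096, grad_y = 2*8*-3.3687 = -53.8992
  x_1 = -1.9774 - 0.1*-7.9096 = -1.1864
  y_1 = -3.3687 - 0.1*-53.8992 = 2.0212
Step 2: grad_x = 2*2*-1.1864 = -4.7458, grad_y = 2*8*2.0212 = 32.3395
  x_2 = -1.1864 - 0.1*-4.7458 = -0.7119
  y_2 = 2.0212 - 0.1*32.3395 = -1.2127
Step 3: grad_x = 2*2*-0.7119 = -2.8475, grad_y = 2*8*-1.2127 = -19.4037
  x_3 = -0.7119 - 0.1*-2.8475 = -0.4271
  y_3 = -1.2127 - 0.1*-19.4037 = 0.7276
f(-0.4271, 0.7276) = 2*(-0.4271)^2 + 8*0.7276^2 = 4.6005


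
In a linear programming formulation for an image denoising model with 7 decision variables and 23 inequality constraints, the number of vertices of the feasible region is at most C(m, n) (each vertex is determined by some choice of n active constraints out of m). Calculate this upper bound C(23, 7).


Each vertex corresponds to some choice of n active constraints out of m, so the number of vertices is at most C(m, n) = m! / (n!(m-n)!).
m = 23, n = 7
Numerator: 23 * 22 * 21 * 20 * 19 * 18 * 17
Denominator: 7! = 5040
C(23, 7) = 245157


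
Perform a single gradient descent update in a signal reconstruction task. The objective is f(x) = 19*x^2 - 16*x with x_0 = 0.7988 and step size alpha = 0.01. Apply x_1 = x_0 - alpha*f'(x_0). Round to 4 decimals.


We compute the gradient at x_0 and apply the update.
f'(x) = 38*x - 16
f'(0.7988) = 38*0.7988 - 16 = 14.3544
x_1 = 0.7988 - 0.01*14.3544 = 0.6553


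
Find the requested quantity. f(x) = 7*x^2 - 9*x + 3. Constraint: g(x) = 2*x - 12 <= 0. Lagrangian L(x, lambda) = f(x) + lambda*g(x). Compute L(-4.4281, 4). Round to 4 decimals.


Step 1: Evaluate f(x).
f(-4.4281) = 7*(-4.4281)^2 - 9*(-4.4281) + 3 = 180.1094
Step 2: Evaluate g(x).
g(-4.4281) = 2*-4.4281 - 12 = -20.8562
Step 3: Compute Lagrangian.
L = 180.1094 + 4*-20.8562 = 96.6846


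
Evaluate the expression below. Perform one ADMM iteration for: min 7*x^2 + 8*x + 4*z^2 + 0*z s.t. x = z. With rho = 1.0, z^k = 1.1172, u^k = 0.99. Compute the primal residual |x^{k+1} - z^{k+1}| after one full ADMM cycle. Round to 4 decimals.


ADMM iteration with rho = 1.0, z^k = 1.1172, u^k = 0.99
Step 1: x-update.
Minimize 7*x^2 + 8*x + (1.0/2)*(x - 1.1172 + 0.99)^2
FOC: (2*7 + 1.0)*x = -8 + 1.0*(1.1172 - 0.99)
x^{k+1} = -0.5249
Step 2: z-update.
Minimize 4*z^2 + 0*z + (1.0/2)*(-0.5249 - z + 0.99)^2
FOC: (2*4 + 1.0)*z = 0 + 1.0*(-0.5249 + 0.99)
z^{k+1} = 0.0517
Step 3: u-update.
u^{k+1} = 0.99 - 0.5249 - 0.0517 = 0.4135
Step 4: Primal residual = |-0.5249 - 0.0517| = 0.5765


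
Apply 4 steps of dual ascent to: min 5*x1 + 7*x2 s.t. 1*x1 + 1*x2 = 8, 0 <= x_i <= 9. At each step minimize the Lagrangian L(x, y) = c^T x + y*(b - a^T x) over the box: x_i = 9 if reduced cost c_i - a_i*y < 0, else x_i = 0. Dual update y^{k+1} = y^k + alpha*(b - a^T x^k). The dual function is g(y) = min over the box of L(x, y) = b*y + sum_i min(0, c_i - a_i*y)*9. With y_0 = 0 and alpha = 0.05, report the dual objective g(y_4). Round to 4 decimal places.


Dual ascent for LP: min 5*x1 + 7*x2, 1*x1 + 1*x2 = 8, 0 <= x_i <= 9
Step 1: y^k = 0.0, reduced costs: (5.0, 7.0)
  x^k = (0.0, 0.0), subgradient = b - a^T x = 8.0
  y^{k+1} = 0.0 + 0.05*8.0 = 0.4
Step 2: y^k = 0.4, reduced costs: (4.6, 6.6)
  x^k = (0.0, 0.0), subgradient = b - a^T x = 8.0
  y^{k+1} = 0.4 + 0.05*8.0 = 0.8
Step 3: y^k = 0.8, reduced costs: (4.2, 6.2)
  x^k = (0.0, 0.0), subgradient = b - a^T x = 8.0
  y^{k+1} = 0.8 + 0.05*8.0 = 1.2
Step 4: y^k = 1.2, reduced costs: (3.8, 5.8)
  x^k = (0.0, 0.0), subgradient = b - a^T x = 8.0
  y^{k+1} = 1.2 + 0.05*8.0 = 1.6
Dual objective at y_4 = 1.6: reduced costs (3.4, 5.4), box minimizer x = (0.0, 0.0)
g(y_4) = b*y + (c1 - a1*y)*x1 + (c2 - a2*y)*x2 = 8*1.6 + 3.4*0.0 + 5.4*0.0 = 12.8 + 0.0 + 0.0 = 12.8


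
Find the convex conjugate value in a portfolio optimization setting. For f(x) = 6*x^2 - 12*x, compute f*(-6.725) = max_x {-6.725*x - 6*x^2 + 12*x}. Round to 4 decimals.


f*(y) = sup_x {y*x - a*x^2 - b*x} = sup_x {(y-b)*x - a*x^2}
FOC: (y - b) - 2a*x = 0 => x* = (y - b)/(2a)
x* = (-6.725 + 12)/(2*6) = 0.4396
f*(-6.725) = (y-b)^2/(4a) = (-6.725 + 12)^2/(4*6)
= 27.8256/24 = 1.1594


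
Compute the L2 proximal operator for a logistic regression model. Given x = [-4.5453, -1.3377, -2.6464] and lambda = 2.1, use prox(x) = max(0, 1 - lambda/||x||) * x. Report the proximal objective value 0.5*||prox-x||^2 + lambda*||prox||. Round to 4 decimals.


Step 1: Compute ||x||.
||x|| = 5.427
Step 2: Compute scaling factor.
scale = max(0, 1 - 2.1/5.427) = 0.613
Step 3: prox(x) = [-2.7865, -0.8201, -1.6224]
||prox(x)|| = 3.327
Step 4: Proximal objective.
0.5*||prox-x||^2 = 2.205
lambda*||prox|| = 6.9867
Total = 9.1918


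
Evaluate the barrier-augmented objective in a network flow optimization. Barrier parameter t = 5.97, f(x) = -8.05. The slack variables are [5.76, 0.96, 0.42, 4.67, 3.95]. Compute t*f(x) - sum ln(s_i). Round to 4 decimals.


Step 1: Compute log-barrier.
ln values: [1.7509, -0.0408, -0.8675, 1.5412, 1.3737]
phi = -(1.7509 - 0.0408 - 0.8675 + 1.5412 + 1.3737) = -3.7575
Step 2: Compute augmented objective.
t*f(x) = 5.97*-8.05 = -48.0585
Total = -48.0585 - 3.7575 = -51.816


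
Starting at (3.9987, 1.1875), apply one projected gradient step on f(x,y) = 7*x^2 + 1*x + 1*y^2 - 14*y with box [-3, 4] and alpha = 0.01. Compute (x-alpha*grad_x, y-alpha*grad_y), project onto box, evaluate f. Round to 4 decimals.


Step 1: Compute gradient at (3.9987, 1.1875).
grad_x = 2*7*3.9987 + 1 = 56.9818
grad_y = 2*1*1.1875 - 14 = -11.625
Step 2: Gradient step.
x_raw = 3.9987 - 0.01*56.9818 = 3.4289
y_raw = 1.1875 - 0.01*-11.625 = 1.3038
Step 3: Project onto [-3, 4].
x_proj = clip(3.4289) = 3.4289
y_proj = clip(1.3038) = 1.3038
Step 4: Evaluate f.
f(3.4289, 1.3038) = 69.1768


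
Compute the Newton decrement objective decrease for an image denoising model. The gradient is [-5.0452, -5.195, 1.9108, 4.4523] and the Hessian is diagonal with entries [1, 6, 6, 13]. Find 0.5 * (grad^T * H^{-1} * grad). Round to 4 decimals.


Step 1: H is diagonal, so H^(-1) * g = [-5.0452, -0.8658, 0.3185, 0.3425].
Step 2: g^T H^(-1) g = sum_i g_i^2 / H_ii
  = (-5.0452)^2/1 + (-5.195)^2/6 + (1.9108)^2/6 + (4.4523)^2/13
  = 25.454 + 4.498 + 0.6085 + 1.5248 = 32.0854
Step 3: Objective decrease = 0.5 * g^T H^(-1) g = 16.0427


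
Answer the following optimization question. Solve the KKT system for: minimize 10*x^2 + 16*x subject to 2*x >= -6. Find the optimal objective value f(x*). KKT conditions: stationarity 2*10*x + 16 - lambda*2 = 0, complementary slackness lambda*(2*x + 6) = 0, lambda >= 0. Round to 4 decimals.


Step 1: Try lambda = 0 (constraint inactive).
Stationarity: 2*10*x + 16 = 0
x* = -16/(2*10) = -0.8
Check constraint: 2*-0.8 = -1.6 >= -6 -- satisfied.
Step 2: Compute optimal value.
f(x*) = 10*(-0.8)^2 + 16*(-0.8) = -6.4


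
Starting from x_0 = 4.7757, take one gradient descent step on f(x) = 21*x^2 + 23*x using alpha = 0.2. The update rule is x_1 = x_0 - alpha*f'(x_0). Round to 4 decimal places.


We compute the gradient at x_0 and apply the update.
f'(x) = 42*x + 23
f'(4.7757) = 42*4.7757 + 23 = 223.5794
x_1 = 4.7757 - 0.2*223.5794 = -39.9402


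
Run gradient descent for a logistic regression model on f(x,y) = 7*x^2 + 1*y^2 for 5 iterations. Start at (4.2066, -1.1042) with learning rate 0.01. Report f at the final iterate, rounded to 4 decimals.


Gradient descent on f(x,y) = 7*x^2 + 1*y^2.
Starting point: (4.2066, -1.1042), alpha = 0.01
Step 1: grad_x = 2*7*4.2066 = 58.8924, grad_y = 2*1*-1.1042 = -2.2084
  x_1 = 4.2066 - 0.01*58.8924 = 3.6177
  y_1 = -1.1042 - 0.01*-2.2084 = -1.0821
Step 2: grad_x = 2*7*3.6177 = 50.6475, grad_y = 2*1*-1.0821 = -2.1642
  x_2 = 3.6177 - 0.01*50.6475 = 3.1112
  y_2 = -1.0821 - 0.01*-2.1642 = -1.0605
Step 3: grad_x = 2*7*3.1112 = 43.5568, grad_y = 2*1*-1.0605 = -2.1209
  x_3 = 3.1112 - 0.01*43.5568 = 2.6756
  y_3 = -1.0605 - 0.01*-2.1209 = -1.0393
Step 4: grad_x = 2*7*2.6756 = 37.4589, grad_y = 2*1*-1.0393 = -2.0785
  x_4 = 2.6756 - 0.01*37.4589 = 2.301
  y_4 = -1.0393 - 0.01*-2.0785 = -1.0185
Step 5: grad_x = 2*7*2.301 = 32.2146, grad_y = 2*1*-1.0185 = -2.037
  x_5 = 2.301 - 0.01*32.2146 = 1.9789
  y_5 = -1.0185 - 0.01*-2.037 = -0.9981
f(1.9789, -0.9981) = 7*1.9789^2 + 1*(-0.9981)^2 = 28.4085


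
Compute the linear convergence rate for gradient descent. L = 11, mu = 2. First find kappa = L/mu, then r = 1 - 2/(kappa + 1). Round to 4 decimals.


Step 1: Compute the condition number.
kappa = L/mu = 11/2 = 5.5
Step 2: Compute the convergence rate.
r = 1 - 2/(kappa + 1) = 1 - 2*mu/(L + mu) = (L - mu)/(L + mu) = 9/13 = 0.6923


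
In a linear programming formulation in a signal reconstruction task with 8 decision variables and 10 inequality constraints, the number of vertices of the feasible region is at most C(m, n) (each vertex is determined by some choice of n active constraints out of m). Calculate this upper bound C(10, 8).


Each vertex corresponds to some choice of n active constraints out of m, so the number of vertices is at most C(m, n) = m! / (n!(m-n)!).
m = 10, n = 8
Numerator: 10 * 9 * 8 * 7 * 6 * 5 * 4 * 3
Denominator: 8! = 40320
C(10, 8) = 45


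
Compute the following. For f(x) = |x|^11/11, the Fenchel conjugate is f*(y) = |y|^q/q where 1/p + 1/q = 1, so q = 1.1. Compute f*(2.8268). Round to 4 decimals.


The conjugate exponent q satisfies 1/p + 1/q = 1.
p = 11, so q = 11/(11 - 1) = 1.1
|y|^q = 2.8268^1.1 = 3.1364
f*(2.8268) = 3.1364 / 1.1 = 2.8512


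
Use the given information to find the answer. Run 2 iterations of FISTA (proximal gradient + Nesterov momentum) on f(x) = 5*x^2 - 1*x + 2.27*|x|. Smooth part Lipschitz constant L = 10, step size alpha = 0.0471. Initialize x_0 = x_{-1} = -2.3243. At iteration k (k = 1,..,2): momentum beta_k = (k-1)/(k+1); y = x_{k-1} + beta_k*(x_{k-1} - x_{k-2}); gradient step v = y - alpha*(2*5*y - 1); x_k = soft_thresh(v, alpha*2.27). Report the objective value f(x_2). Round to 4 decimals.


FISTA on f(x) = 5*x^2 - 1*x + 2.27*|x|
L = 10, alpha = 0.0471
Iteration 1: beta = 0.0, y = -2.3243 + 0.0*(-2.3243 + 2.3243) = -2.3243
  grad(y) = -24.243, v = y - alpha*grad = -1.1825
  prox(v) = soft_thresh(-1.1825, 0.1069) = -1.0755
Iteration 2: beta = 0.3333, y = -1.0755 + 0.3333*(-1.0755 + 2.3243) = -0.6593
  grad(y) = -7.5928, v = y - alpha*grad = -0.3017
  prox(v) = soft_thresh(-0.3017, 0.1069) = -0.1947
f(x_2) = 5*(-0.1947)^2 - 1*(-0.1947) + 2.27*|-0.1947| = 0.8264


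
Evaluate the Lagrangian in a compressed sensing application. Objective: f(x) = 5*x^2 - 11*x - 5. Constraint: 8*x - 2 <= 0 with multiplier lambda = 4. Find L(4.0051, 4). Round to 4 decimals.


Step 1: Evaluate f(x).
f(4.0051) = 5*4.0051^2 - 11*4.0051 - 5 = 31.148
Step 2: Evaluate g(x).
g(4.0051) = 8*4.0051 - 2 = 30.0408
Step 3: Compute Lagrangian.
L = 31.148 + 4*30.0408 = 151.3112


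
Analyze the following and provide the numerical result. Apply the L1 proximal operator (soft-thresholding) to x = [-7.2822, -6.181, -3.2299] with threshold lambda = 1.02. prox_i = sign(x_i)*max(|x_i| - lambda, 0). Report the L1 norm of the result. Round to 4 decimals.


Soft-thresholding with lambda = 1.02:
prox(-7.2822) = sign(-7.2822)*max(|-7.2822| - 1.02, 0) = -6.2622
prox(-6.181) = sign(-6.181)*max(|-6.181| - 1.02, 0) = -5.161
prox(-3.2299) = sign(-3.2299)*max(|-3.2299| - 1.02, 0) = -2.2099
prox(x) = [-6.2622, -5.161, -2.2099]
||prox(x)||_1 = 6.2622 + 5.161 + 2.2099 = 13.6331


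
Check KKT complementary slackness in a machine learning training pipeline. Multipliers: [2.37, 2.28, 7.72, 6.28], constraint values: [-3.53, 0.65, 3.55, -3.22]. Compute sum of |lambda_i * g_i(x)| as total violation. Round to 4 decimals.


KKT complementary slackness check:
lambda_1 * g_1 = 2.37 * -3.53 = -8.3661
lambda_2 * g_2 = 2.28 * 0.65 = 1.482
lambda_3 * g_3 = 7.72 * 3.55 = 27.406
lambda_4 * g_4 = 6.28 * -3.22 = -20.2216
Total violation = 8.3661 + 1.482 + 27.406 + 20.2216 = 57.4757


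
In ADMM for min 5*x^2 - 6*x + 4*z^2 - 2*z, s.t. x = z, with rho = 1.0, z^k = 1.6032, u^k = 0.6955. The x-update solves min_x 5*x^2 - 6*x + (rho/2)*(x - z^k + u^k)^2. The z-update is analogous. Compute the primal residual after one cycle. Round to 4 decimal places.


ADMM iteration with rho = 1.0, z^k = 1.6032, u^k = 0.6955
Step 1: x-update.
Minimize 5*x^2 - 6*x + (1.0/2)*(x - 1.6032 + 0.6955)^2
FOC: (2*5 + 1.0)*x = 6 + 1.0*(1.6032 - 0.6955)
x^{k+1} = 0.628
Step 2: z-update.
Minimize 4*z^2 - 2*z + (1.0/2)*(0.628 - z + 0.6955)^2
FOC: (2*4 + 1.0)*z = 2 + 1.0*(0.628 + 0.6955)
z^{k+1} = 0.3693
Step 3: u-update.
u^{k+1} = 0.6955 + 0.628 - 0.3693 = 0.9542
Step 4: Primal residual = |0.628 - 0.3693| = 0.2587


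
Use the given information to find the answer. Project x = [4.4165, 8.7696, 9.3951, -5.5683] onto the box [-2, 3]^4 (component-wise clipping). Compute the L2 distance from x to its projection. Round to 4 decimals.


Project each component onto [-2, 3].
clip(4.4165) = 3.0, clip(8.7696) = 3.0, clip(9.3951) = 3.0, clip(-5.5683) = -2.0
Projection = [3.0, 3.0, 3.0, -2.0]
Squared diffs: [2.0065, 33.2883, 40.8973, 12.7328]
Distance = sqrt(88.9249) = 9.43


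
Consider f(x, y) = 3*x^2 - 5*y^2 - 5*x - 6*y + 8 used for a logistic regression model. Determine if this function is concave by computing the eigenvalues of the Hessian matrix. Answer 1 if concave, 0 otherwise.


The Hessian of f(x,y) = 3*x^2 - 5*y^2 - 5*x - 6*y + 8 is:
H = [[6, 0], [0, -10]]
Trace = 6 - 10 = -4
Determinant = 6*-10 - (0)^2 = -60
Discriminant = (-4)^2 - 4*-60 = 256.0
Eigenvalues: lambda_1 = -10.0, lambda_2 = 6.0
The function is not concave.

0


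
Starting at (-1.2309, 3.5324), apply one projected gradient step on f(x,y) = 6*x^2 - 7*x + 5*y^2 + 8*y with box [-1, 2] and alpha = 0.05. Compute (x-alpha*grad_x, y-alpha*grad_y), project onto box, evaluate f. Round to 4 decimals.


Step 1: Compute gradient at (-1.2309, 3.5324).
grad_x = 2*6*-1.2309 - 7 = -21.7708
grad_y = 2*5*3.5324 + 8 = 43.324
Step 2: Gradient step.
x_raw = -1.2309 - 0.05*-21.7708 = -0.1424
y_raw = 3.5324 - 0.05*43.324 = 1.3662
Step 3: Project onto [-1, 2].
x_proj = clip(-0.1424) = -0.1424
y_proj = clip(1.3662) = 1.3662
Step 4: Evaluate f.
f(-0.1424, 1.3662) = 21.3802


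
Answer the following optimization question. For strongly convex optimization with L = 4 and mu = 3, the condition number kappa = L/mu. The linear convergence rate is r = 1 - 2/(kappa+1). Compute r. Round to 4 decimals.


Step 1: Compute the condition number.
kappa = L/mu = 4/3 = 1.3333
Step 2: Compute the convergence rate.
r = 1 - 2/(kappa + 1) = 1 - 2*mu/(L + mu) = (L - mu)/(L + mu) = 1/7 = 0.1429


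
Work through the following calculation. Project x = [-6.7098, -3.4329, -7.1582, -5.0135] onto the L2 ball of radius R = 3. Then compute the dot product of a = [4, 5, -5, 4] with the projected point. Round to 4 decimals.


Step 1: Compute ||x|| (intermediates to 6 decimals).
||x|| = sqrt((-6.7098)^2 + (-3.4329)^2 + (-7.1582)^2 + (-5.0135)^2) = 11.540417
Step 2: Project.
Since ||x|| > R, scale = R/||x|| = 3/11.540417 = 0.259956, proj(x) = scale * x
proj(x) = [-1.744253, -0.892403, -1.860817, -1.303289]
Step 3: Dot product.
a^T * proj(x) = 4*(-1.744253) + 5*(-0.892403) - 5*(-1.860817) + 4*(-1.303289) = -7.3481


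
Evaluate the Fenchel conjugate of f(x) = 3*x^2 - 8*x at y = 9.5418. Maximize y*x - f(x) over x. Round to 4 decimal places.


f*(y) = sup_x {y*x - a*x^2 - b*x} = sup_x {(y-b)*x - a*x^2}
FOC: (y - b) - 2a*x = 0 => x* = (y - b)/(2a)
x* = (9.5418 + 8)/(2*3) = 2.9236
f*(9.5418) = (y-b)^2/(4a) = (9.5418 + 8)^2/(4*3)
= 307.7147/12 = 25.6429


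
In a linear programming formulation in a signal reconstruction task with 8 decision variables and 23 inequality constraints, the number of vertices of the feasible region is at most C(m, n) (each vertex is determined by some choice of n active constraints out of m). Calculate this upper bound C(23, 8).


Each vertex corresponds to some choice of n active constraints out of m, so the number of vertices is at most C(m, n) = m! / (n!(m-n)!).
m = 23, n = 8
Numerator: 23 * 22 * 21 * 20 * 19 * 18 * 17 * 16
Denominator: 8! = 40320
C(23, 8) = 490314


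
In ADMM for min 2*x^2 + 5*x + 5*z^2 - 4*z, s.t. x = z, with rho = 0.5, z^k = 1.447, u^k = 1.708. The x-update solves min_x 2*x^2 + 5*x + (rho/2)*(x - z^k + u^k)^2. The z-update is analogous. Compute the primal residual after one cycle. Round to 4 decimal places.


ADMM iteration with rho = 0.5, z^k = 1.447, u^k = 1.708
Step 1: x-update.
Minimize 2*x^2 + 5*x + (0.5/2)*(x - 1.447 + 1.708)^2
FOC: (2*2 + 0.5)*x = -5 + 0.5*(1.447 - 1.708)
x^{k+1} = -1.1401
Step 2: z-update.
Minimize 5*z^2 - 4*z + (0.5/2)*(-1.1401 - z + 1.708)^2
FOC: (2*5 + 0.5)*z = 4 + 0.5*(-1.1401 + 1.708)
z^{k+1} = 0.408
Step 3: u-update.
u^{k+1} = 1.708 - 1.1401 - 0.408 = 0.1599
Step 4: Primal residual = |-1.1401 - 0.408| = 1.5481


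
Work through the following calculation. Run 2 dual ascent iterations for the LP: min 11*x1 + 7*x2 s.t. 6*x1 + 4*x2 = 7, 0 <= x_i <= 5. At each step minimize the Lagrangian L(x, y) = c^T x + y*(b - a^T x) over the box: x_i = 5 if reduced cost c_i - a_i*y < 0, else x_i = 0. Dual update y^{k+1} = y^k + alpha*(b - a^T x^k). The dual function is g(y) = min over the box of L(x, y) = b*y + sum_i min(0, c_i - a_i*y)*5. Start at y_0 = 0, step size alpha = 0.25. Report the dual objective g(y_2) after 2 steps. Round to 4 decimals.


Dual ascent for LP: min 11*x1 + 7*x2, 6*x1 + 4*x2 = 7, 0 <= x_i <= 5
Step 1: y^k = 0.0, reduced costs: (11.0, 7.0)
  x^k = (0.0, 0.0), subgradient = b - a^T x = 7.0
  y^{k+1} = 0.0 + 0.25*7.0 = 1.75
Step 2: y^k = 1.75, reduced costs: (0.5, 0.0)
  x^k = (0.0, 0.0), subgradient = b - a^T x = 7.0
  y^{k+1} = 1.75 + 0.25*7.0 = 3.5
Dual objective at y_2 = 3.5: reduced costs (-10.0, -7.0), box minimizer x = (5.0, 5.0)
g(y_2) = b*y + (c1 - a1*y)*x1 + (c2 - a2*y)*x2 = 7*3.5 + (-10.0)*5.0 + (-7.0)*5.0 = 24.5 - 50.0 - 35.0 = -60.5


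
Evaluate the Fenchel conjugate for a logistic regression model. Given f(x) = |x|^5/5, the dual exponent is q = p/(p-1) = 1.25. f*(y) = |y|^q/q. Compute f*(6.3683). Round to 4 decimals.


The conjugate exponent q satisfies 1/p + 1/q = 1.
p = 5, so q = 5/(5 - 1) = 1.25
|y|^q = 6.3683^1.25 = 10.1165
f*(6.3683) = 10.1165 / 1.25 = 8.0932


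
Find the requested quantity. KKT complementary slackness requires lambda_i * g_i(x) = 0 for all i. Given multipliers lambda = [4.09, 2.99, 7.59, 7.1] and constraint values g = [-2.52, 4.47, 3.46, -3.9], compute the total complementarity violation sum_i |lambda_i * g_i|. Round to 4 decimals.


KKT complementary slackness check:
lambda_1 * g_1 = 4.09 * -2.52 = -10.3068
lambda_2 * g_2 = 2.99 * 4.47 = 13.3653
lambda_3 * g_3 = 7.59 * 3.46 = 26.2614
lambda_4 * g_4 = 7.1 * -3.9 = -27.69
Total violation = 10.3068 + 13.3653 + 26.2614 + 27.69 = 77.6235


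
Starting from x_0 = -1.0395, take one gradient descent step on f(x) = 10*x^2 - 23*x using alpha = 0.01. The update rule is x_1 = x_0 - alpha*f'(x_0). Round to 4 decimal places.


We compute the gradient at x_0 and apply the update.
f'(x) = 20*x - 23
f'(-1.0395) = 20*-1.0395 - 23 = -43.79
x_1 = -1.0395 - 0.01*-43.79 = -0.6016


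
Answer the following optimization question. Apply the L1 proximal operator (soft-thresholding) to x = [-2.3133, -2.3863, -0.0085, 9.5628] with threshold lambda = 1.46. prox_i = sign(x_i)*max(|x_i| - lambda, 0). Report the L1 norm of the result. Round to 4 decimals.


Soft-thresholding with lambda = 1.46:
prox(-2.3133) = sign(-2.3133)*max(|-2.3133| - 1.46, 0) = -0.8533
prox(-2.3863) = sign(-2.3863)*max(|-2.3863| - 1.46, 0) = -0.9263
prox(-0.0085) = sign(-0.0085)*max(|-0.0085| - 1.46, 0) = 0.0
prox(9.5628) = sign(9.5628)*max(|9.5628| - 1.46, 0) = 8.1028
prox(x) = [-0.8533, -0.9263, 0.0, 8.1028]
||prox(x)||_1 = 0.8533 + 0.9263 + 0.0 + 8.1028 = 9.8824


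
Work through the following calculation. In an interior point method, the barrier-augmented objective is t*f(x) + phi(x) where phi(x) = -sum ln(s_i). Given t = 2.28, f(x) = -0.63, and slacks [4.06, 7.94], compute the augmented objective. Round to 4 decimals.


Step 1: Compute log-barrier.
ln values: [1.4012, 2.0719]
phi = -(1.4012 + 2.0719) = -3.4731
Step 2: Compute augmented objective.
t*f(x) = 2.28*-0.63 = -1.4364
Total = -1.4364 - 3.4731 = -4.9095


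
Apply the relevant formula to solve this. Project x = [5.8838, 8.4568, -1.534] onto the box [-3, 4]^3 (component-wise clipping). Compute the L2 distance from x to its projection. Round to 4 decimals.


Project each component onto [-3, 4].
clip(5.8838) = 4.0, clip(8.4568) = 4.0, clip(-1.534) = -1.534
Projection = [4.0, 4.0, -1.534]
Squared diffs: [3.5487, 19.8631, 0.0]
Distance = sqrt(23.4118) = 4.8386


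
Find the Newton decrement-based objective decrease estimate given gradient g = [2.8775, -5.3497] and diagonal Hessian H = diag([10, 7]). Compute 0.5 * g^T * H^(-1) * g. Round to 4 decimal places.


Step 1: H is diagonal, so H^(-1) * g = [0.2878, -0.7642].
Step 2: g^T H^(-1) g = sum_i g_i^2 / H_ii
  = (2.8775)^2/10 + (-5.3497)^2/7
  = 0.828 + 4.0885 = 4.9165
Step 3: Objective decrease = 0.5 * g^T H^(-1) g = 2.4582


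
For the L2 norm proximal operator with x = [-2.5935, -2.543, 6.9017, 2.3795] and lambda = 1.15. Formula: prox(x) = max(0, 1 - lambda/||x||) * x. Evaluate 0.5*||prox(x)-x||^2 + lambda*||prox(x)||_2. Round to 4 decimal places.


Step 1: Compute ||x||.
||x|| = 8.1541
Step 2: Compute scaling factor.
scale = max(0, 1 - 1.15/8.1541) = 0.859
Step 3: prox(x) = [-2.2277, -2.1844, 5.9283, 2.0439]
||prox(x)|| = 7.0041
Step 4: Proximal objective.
0.5*||prox-x||^2 = 0.6613
lambda*||prox|| = 8.0547
Total = 8.7159


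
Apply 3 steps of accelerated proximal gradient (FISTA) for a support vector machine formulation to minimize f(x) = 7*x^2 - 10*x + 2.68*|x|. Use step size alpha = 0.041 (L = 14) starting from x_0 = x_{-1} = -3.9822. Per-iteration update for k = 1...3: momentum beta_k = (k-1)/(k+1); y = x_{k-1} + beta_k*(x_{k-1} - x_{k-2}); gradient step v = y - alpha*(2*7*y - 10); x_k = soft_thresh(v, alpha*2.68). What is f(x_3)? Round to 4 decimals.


FISTA on f(x) = 7*x^2 - 10*x + 2.68*|x|
L = 14, alpha = 0.041
Iteration 1: beta = 0.0, y = -3.9822 + 0.0*(-3.9822 + 3.9822) = -3.9822
  grad(y) = -65.7508, v = y - alpha*grad = -1.2864
  prox(v) = soft_thresh(-1.2864, 0.1099) = -1.1765
Iteration 2: beta = 0.3333, y = -1.1765 + 0.3333*(-1.1765 + 3.9822) = -0.2413
  grad(y) = -13.3784, v = y - alpha*grad = 0.3072
  prox(v) = soft_thresh(0.3072, 0.1099) = 0.1973
Iteration 3: beta = 0.5, y = 0.1973 + 0.5*(0.1973 + 1.1765) = 0.8842
  grad(y) = 2.3795, v = y - alpha*grad = 0.7867
  prox(v) = soft_thresh(0.7867, 0.1099) = 0.6768
f(x_3) = 7*0.6768^2 - 10*0.6768 + 2.68*|0.6768| = -1.7477


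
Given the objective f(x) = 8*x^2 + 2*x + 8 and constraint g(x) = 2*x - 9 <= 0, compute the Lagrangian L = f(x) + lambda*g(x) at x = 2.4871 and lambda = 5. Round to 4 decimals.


Step 1: Evaluate f(x).
f(2.4871) = 8*2.4871^2 + 2*2.4871 + 8 = 62.4595
Step 2: Evaluate g(x).
g(2.4871) = 2*2.4871 - 9 = -4.0258
Step 3: Compute Lagrangian.
L = 62.4595 + 5*-4.0258 = 42.3305


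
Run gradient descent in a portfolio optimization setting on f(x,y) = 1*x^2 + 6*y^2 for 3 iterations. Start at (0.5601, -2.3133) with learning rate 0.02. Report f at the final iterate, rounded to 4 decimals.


Gradient descent on f(x,y) = 1*x^2 + 6*y^2.
Starting point: (0.5601, -2.3133), alpha = 0.02
Step 1: grad_x = 2*1*0.5601 = 1.1202, grad_y = 2*6*-2.3133 = -27.7596
  x_1 = 0.5601 - 0.02*1.1202 = 0.5377
  y_1 = -2.3133 - 0.02*-27.7596 = -1.7581
Step 2: grad_x = 2*1*0.5377 = 1.0754, grad_y = 2*6*-1.7581 = -21.0973
  x_2 = 0.5377 - 0.02*1.0754 = 0.5162
  y_2 = -1.7581 - 0.02*-21.0973 = -1.3362
Step 3: grad_x = 2*1*0.5162 = 1.0324, grad_y = 2*6*-1.3362 = -16.0339
  x_3 = 0.5162 - 0.02*1.0324 = 0.4955
  y_3 = -1.3362 - 0.02*-16.0339 = -1.0155
f(0.4955, -1.0155) = 1*0.4955^2 + 6*(-1.0155)^2 = 6.4328


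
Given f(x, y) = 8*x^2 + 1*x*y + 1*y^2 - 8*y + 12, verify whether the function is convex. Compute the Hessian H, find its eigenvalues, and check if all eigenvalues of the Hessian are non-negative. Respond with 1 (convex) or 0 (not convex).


The Hessian of f(x,y) = 8*x^2 + 1*x*y + 1*y^2 - 8*y + 12 is:
H = [[16, 1], [1, 2]]
Trace = 16 + 2 = 18
Determinant = 16*2 - (1)^2 = 31
Discriminant = (18)^2 - 4*31 = 200.0
Eigenvalues: lambda_1 = 1.9289, lambda_2 = 16.0711
The function is convex.

1


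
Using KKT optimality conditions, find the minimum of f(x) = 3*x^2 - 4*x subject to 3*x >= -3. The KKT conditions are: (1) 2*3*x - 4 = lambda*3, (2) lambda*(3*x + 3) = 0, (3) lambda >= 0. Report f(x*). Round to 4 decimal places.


Step 1: Try lambda = 0 (constraint inactive).
Stationarity: 2*3*x - 4 = 0
x* = 4/(2*3) = 2/3 = 0.6667 (rounded; the exact value 2/3 is used below)
Check constraint: 3*0.6667 = 2.0001 >= -3 -- satisfied.
Step 2: Compute optimal value.
f(x*) = 3*(2/3)^2 - 4*(2/3) = -1.3333


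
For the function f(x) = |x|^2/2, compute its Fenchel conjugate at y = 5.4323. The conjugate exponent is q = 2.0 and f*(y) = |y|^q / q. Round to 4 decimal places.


The conjugate exponent q satisfies 1/p + 1/q = 1.
p = 2, so q = 2/(2 - 1) = 2.0
|y|^q = 5.4323^2.0 = 29.5099
f*(5.4323) = 29.5099 / 2.0 = 14.7549


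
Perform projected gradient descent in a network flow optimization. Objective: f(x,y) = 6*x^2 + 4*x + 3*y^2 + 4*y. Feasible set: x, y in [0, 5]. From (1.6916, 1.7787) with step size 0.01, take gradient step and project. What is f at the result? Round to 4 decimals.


Step 1: Compute gradient at (1.6916, 1.7787).
grad_x = 2*6*1.6916 + 4 = 24.2992
grad_y = 2*3*1.7787 + 4 = 14.6722
Step 2: Gradient step.
x_raw = 1.6916 - 0.01*24.2992 = 1.4486
y_raw = 1.7787 - 0.01*14.6722 = 1.632
Step 3: Project onto [0, 5].
x_proj = clip(1.4486) = 1.4486
y_proj = clip(1.632) = 1.632
Step 4: Evaluate f.
f(1.4486, 1.632) = 32.9032


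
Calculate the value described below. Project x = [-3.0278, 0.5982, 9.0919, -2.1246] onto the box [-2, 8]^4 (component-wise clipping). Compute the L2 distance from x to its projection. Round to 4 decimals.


Project each component onto [-2, 8].
clip(-3.0278) = -2.0, clip(0.5982) = 0.5982, clip(9.0919) = 8.0, clip(-2.1246) = -2.0
Projection = [-2.0, 0.5982, 8.0, -2.0]
Squared diffs: [1.0564, 0.0, 1.1922, 0.0155]
Distance = sqrt(2.2641) = 1.5047


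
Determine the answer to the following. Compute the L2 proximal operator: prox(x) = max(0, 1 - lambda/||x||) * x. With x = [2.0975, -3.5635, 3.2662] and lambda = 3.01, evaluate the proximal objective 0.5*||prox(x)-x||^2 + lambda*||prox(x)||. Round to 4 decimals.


Step 1: Compute ||x||.
||x|| = 5.2694
Step 2: Compute scaling factor.
scale = max(0, 1 - 3.01/5.2694) = 0.4288
Step 3: prox(x) = [0.8994, -1.5279, 1.4005]
||prox(x)|| = 2.2594
Step 4: Proximal objective.
0.5*||prox-x||^2 = 4.5301
lambda*||prox|| = 6.8008
Total = 11.3307


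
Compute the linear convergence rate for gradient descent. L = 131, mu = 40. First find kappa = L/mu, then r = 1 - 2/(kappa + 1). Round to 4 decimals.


Step 1: Compute the condition number.
kappa = L/mu = 131/40 = 3.275
Step 2: Compute the convergence rate.
r = 1 - 2/(kappa + 1) = 1 - 2*mu/(L + mu) = (L - mu)/(L + mu) = 91/171 = 0.5322


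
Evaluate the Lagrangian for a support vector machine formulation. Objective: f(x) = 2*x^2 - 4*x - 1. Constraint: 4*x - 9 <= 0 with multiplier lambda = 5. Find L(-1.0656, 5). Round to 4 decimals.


Step 1: Evaluate f(x).
f(-1.0656) = 2*(-1.0656)^2 - 4*(-1.0656) - 1 = 5.5334
Step 2: Evaluate g(x).
g(-1.0656) = 4*-1.0656 - 9 = -13.2624
Step 3: Compute Lagrangian.
L = 5.5334 + 5*-13.2624 = -60.7786


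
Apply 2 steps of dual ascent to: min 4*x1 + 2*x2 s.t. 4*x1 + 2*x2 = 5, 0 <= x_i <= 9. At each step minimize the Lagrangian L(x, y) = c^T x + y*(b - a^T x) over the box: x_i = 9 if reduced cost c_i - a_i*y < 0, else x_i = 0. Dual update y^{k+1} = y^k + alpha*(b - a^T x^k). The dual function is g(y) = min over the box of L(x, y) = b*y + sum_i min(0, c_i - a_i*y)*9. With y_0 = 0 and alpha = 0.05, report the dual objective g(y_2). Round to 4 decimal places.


Dual ascent for LP: min 4*x1 + 2*x2, 4*x1 + 2*x2 = 5, 0 <= x_i <= 9
Step 1: y^k = 0.0, reduced costs: (4.0, 2.0)
  x^k = (0.0, 0.0), subgradient = b - a^T x = 5.0
  y^{k+1} = 0.0 + 0.05*5.0 = 0.25
Step 2: y^k = 0.25, reduced costs: (3.0, 1.5)
  x^k = (0.0, 0.0), subgradient = b - a^T x = 5.0
  y^{k+1} = 0.25 + 0.05*5.0 = 0.5
Dual objective at y_2 = 0.5: reduced costs (2.0, 1.0), box minimizer x = (0.0, 0.0)
g(y_2) = b*y + (c1 - a1*y)*x1 + (c2 - a2*y)*x2 = 5*0.5 + 2.0*0.0 + 1.0*0.0 = 2.5 + 0.0 + 0.0 = 2.5


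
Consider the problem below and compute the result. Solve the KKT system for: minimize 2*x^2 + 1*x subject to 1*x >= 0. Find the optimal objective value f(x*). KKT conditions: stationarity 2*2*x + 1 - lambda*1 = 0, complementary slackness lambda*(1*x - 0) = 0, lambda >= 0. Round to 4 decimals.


Step 1: Try lambda = 0 (constraint inactive).
x_unc = -1/(2*2) = -0.25
Check: 1*-0.25 = -0.25 < 0 -- violated!
Step 2: Constraint must be active: 1*x = 0
x* = 0/1 = 0.0
lambda = (2*2*0.0 + 1)/1 = 1.0
Step 3: Compute optimal value.
f(x*) = 2*0.0^2 + 1*0.0 = 0.0


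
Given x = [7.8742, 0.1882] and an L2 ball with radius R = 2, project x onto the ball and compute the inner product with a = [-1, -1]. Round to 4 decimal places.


Step 1: Compute ||x|| (intermediates to 6 decimals).
||x|| = sqrt(7.8742^2 + 0.1882^2) = 7.876449
Step 2: Project.
Since ||x|| > R, scale = R/||x|| = 2/7.876449 = 0.253922, proj(x) = scale * x
proj(x) = [1.999433, 0.047788]
Step 3: Dot product.
a^T * proj(x) = -1*1.999433 - 1*0.047788 = -2.0472


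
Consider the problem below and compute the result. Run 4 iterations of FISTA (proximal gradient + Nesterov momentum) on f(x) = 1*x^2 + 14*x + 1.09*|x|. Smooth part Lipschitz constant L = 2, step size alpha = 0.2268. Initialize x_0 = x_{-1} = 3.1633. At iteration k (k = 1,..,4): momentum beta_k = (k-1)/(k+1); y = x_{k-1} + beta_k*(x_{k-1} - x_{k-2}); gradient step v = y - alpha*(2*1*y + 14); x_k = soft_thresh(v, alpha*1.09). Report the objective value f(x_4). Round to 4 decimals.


FISTA on f(x) = 1*x^2 + 14*x + 1.09*|x|
L = 2, alpha = 0.2268
Iteration 1: beta = 0.0, y = 3.1633 + 0.0*(3.1633 - 3.1633) = 3.1633
  grad(y) = 20.3266, v = y - alpha*grad = -1.4468
  prox(v) = soft_thresh(-1.4468, 0.2472) = -1.1996
Iteration 2: beta = 0.3333, y = -1.1996 + 0.3333*(-1.1996 - 3.1633) = -2.6538
  grad(y) = 8.6923, v = y - alpha*grad = -4.6253
  prox(v) = soft_thresh(-4.6253, 0.2472) = -4.3781
Iteration 3: beta = 0.5, y = -4.3781 + 0.5*(-4.3781 + 1.1996) = -5.9673
  grad(y) = 2.0654, v = y - alpha*grad = -6.4357
  prox(v) = soft_thresh(-6.4357, 0.2472) = -6.1885
Iteration 4: beta = 0.6, y = -6.1885 + 0.6*(-6.1885 + 4.3781) = -7.2748
  grad(y) = -0.5496, v = y - alpha*grad = -7.1502
  prox(v) = soft_thresh(-7.1502, 0.2472) = -6.9029
f(x_4) = 1*(-6.9029)^2 + 14*(-6.9029) + 1.09*|-6.9029| = -41.4664


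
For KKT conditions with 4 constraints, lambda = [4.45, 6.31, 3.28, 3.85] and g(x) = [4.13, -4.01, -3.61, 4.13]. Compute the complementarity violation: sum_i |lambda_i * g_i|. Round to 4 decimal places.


KKT complementary slackness check:
lambda_1 * g_1 = 4.45 * 4.13 = 18.3785
lambda_2 * g_2 = 6.31 * -4.01 = -25.3031
lambda_3 * g_3 = 3.28 * -3.61 = -11.8408
lambda_4 * g_4 = 3.85 * 4.13 = 15.9005
Total violation = 18.3785 + 25.3031 + 11.8408 + 15.9005 = 71.4229


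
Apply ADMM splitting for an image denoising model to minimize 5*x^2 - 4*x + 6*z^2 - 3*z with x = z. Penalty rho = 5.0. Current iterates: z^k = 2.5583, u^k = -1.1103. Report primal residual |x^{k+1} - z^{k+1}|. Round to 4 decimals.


ADMM iteration with rho = 5.0, z^k = 2.5583, u^k = -1.1103
Step 1: x-update.
Minimize 5*x^2 - 4*x + (5.0/2)*(x - 2.5583 - 1.1103)^2
FOC: (2*5 + 5.0)*x = 4 + 5.0*(2.5583 + 1.1103)
x^{k+1} = 1.4895
Step 2: z-update.
Minimize 6*z^2 - 3*z + (5.0/2)*(1.4895 - z - 1.1103)^2
FOC: (2*6 + 5.0)*z = 3 + 5.0*(1.4895 - 1.1103)
z^{k+1} = 0.288
Step 3: u-update.
u^{k+1} = -1.1103 + 1.4895 - 0.288 = 0.0912
Step 4: Primal residual = |1.4895 - 0.288| = 1.2015


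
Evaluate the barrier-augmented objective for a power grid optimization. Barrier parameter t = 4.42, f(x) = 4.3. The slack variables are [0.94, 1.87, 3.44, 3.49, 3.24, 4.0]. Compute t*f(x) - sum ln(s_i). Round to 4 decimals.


Step 1: Compute log-barrier.
ln values: [-0.0619, 0.6259, 1.2355, 1.2499, 1.1756, 1.3863]
phi = -(-0.0619 + 0.6259 + 1.2355 + 1.2499 + 1.1756 + 1.3863) = -5.6113
Step 2: Compute augmented objective.
t*f(x) = 4.42*4.3 = 19.006
Total = 19.006 - 5.6113 = 13.3947


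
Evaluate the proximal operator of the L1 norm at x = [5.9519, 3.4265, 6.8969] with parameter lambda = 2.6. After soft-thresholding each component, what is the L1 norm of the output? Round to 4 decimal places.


Soft-thresholding with lambda = 2.6:
prox(5.9519) = sign(5.9519)*max(|5.9519| - 2.6, 0) = 3.3519
prox(3.4265) = sign(3.4265)*max(|3.4265| - 2.6, 0) = 0.8265
prox(6.8969) = sign(6.8969)*max(|6.8969| - 2.6, 0) = 4.2969
prox(x) = [3.3519, 0.8265, 4.2969]
||prox(x)||_1 = 3.3519 + 0.8265 + 4.2969 = 8.4753


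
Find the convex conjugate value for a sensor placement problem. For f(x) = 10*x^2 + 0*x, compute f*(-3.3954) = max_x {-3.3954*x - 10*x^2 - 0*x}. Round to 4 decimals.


f*(y) = sup_x {y*x - a*x^2 - b*x} = sup_x {(y-b)*x - a*x^2}
FOC: (y - b) - 2a*x = 0 => x* = (y - b)/(2a)
x* = (-3.3954 - 0)/(2*10) = -0.1698
f*(-3.3954) = (y-b)^2/(4a) = (-3.3954 - 0)^2/(4*10)
= 11.5287/40 = 0.2882


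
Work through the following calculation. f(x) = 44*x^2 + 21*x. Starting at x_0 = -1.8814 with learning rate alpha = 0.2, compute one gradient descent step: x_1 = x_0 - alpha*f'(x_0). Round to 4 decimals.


We compute the gradient at x_0 and apply the update.
f'(x) = 88*x + 21
f'(-1.8814) = 88*-1.8814 + 21 = -144.5632
x_1 = -1.8814 - 0.2*-144.5632 = 27.0312


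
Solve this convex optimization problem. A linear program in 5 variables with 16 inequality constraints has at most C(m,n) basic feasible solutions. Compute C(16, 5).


Each vertex corresponds to some choice of n active constraints out of m, so the number of vertices is at most C(m, n) = m! / (n!(m-n)!).
m = 16, n = 5
Numerator: 16 * 15 * 14 * 13 * 12
Denominator: 5! = 120
C(16, 5) = 4368


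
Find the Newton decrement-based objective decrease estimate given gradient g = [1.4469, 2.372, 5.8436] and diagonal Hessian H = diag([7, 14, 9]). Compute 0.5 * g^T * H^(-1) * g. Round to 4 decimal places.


Step 1: H is diagonal, so H^(-1) * g = [0.2067, 0.1694, 0.6493].
Step 2: g^T H^(-1) g = sum_i g_i^2 / H_ii
  = (1.4469)^2/7 + (2.372)^2/14 + (5.8436)^2/9
  = 0.2991 + 0.4019 + 3.7942 = 4.4951
Step 3: Objective decrease = 0.5 * g^T H^(-1) g = 2.2476


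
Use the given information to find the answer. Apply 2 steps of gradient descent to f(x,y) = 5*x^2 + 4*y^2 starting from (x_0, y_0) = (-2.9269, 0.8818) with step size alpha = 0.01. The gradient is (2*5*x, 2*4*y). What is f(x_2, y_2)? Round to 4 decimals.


Gradient descent on f(x,y) = 5*x^2 + 4*y^2.
Starting point: (-2.9269, 0.8818), alpha = 0.01
Step 1: grad_x = 2*5*-2.9269 = -29.269, grad_y = 2*4*0.8818 = 7.0544
  x_1 = -2.9269 - 0.01*-29.269 = -2.6342
  y_1 = 0.8818 - 0.01*7.0544 = 0.8113
Step 2: grad_x = 2*5*-2.6342 = -26.3421, grad_y = 2*4*0.8113 = 6.49
  x_2 = -2.6342 - 0.01*-26.3421 = -2.3708
  y_2 = 0.8113 - 0.01*6.49 = 0.7464
f(-2.3708, 0.7464) = 5*(-2.3708)^2 + 4*0.7464^2 = 30.3314


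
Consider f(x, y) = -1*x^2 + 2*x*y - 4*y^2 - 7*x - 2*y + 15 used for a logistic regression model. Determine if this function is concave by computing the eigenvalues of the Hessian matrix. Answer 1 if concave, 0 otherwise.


The Hessian of f(x,y) = -1*x^2 + 2*x*y - 4*y^2 - 7*x - 2*y + 15 is:
H = [[-2, 2], [2, -8]]
Trace = -2 - 8 = -10
Determinant = -2*-8 - (2)^2 = 12
Discriminant = (-10)^2 - 4*12 = 52.0
Eigenvalues: lambda_1 = -8.6056, lambda_2 = -1.3944
The function is concave.

1


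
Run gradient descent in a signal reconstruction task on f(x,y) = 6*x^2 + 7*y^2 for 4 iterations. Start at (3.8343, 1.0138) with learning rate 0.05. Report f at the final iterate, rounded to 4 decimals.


Gradient descent on f(x,y) = 6*x^2 + 7*y^2.
Starting point: (3.8343, 1.0138), alpha = 0.05
Step 1: grad_x = 2*6*3.8343 = 46.0116, grad_y = 2*7*1.0138 = 14.1932
  x_1 = 3.8343 - 0.05*46.0116 = 1.5337
  y_1 = 1.0138 - 0.05*14.1932 = 0.3041
Step 2: grad_x = 2*6*1.5337 = 18.4046, grad_y = 2*7*0.3041 = 4.258
  x_2 = 1.5337 - 0.05*18.4046 = 0.6135
  y_2 = 0.3041 - 0.05*4.258 = 0.0912
Step 3: grad_x = 2*6*0.6135 = 7.3619, grad_y = 2*7*0.0912 = 1.2774
  x_3 = 0.6135 - 0.05*7.3619 = 0.2454
  y_3 = 0.0912 - 0.05*1.2774 = 0.0274
Step 4: grad_x = 2*6*0.2454 = 2.9447, grad_y = 2*7*0.0274 = 0.3832
  x_4 = 0.2454 - 0.05*2.9447 = 0.0982
  y_4 = 0.0274 - 0.05*0.3832 = 0.0082
f(0.0982, 0.0082) = 6*0.0982^2 + 7*0.0082^2 = 0.0583


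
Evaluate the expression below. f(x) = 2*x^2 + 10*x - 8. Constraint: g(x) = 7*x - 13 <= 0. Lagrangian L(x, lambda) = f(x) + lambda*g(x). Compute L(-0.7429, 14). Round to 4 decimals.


Step 1: Evaluate f(x).
f(-0.7429) = 2*(-0.7429)^2 + 10*(-0.7429) - 8 = -14.3252
Step 2: Evaluate g(x).
g(-0.7429) = 7*-0.7429 - 13 = -18.2003
Step 3: Compute Lagrangian.
L = -14.3252 + 14*-18.2003 = -269.1294
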